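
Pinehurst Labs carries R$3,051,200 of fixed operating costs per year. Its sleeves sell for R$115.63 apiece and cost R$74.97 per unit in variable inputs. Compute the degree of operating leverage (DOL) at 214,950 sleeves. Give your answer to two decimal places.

1.54

At 214,950 units, contribution = 214,950 × R$40.66 = R$8,739,867.00.
Operating income = contribution − fixed costs = R$8,739,867.00 − R$3,051,200 = R$5,688,667.00.
DOL = contribution ÷ EBIT = R$8,739,867.00 ÷ R$5,688,667.00 = 1.5364.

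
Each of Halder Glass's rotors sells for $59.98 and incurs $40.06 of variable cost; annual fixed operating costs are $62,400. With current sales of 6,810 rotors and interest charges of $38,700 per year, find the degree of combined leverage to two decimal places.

Contribution at this volume is 6,810 × $19.92 = $135,655.20.
Subtracting fixed costs: EBIT = $135,655.20 − $62,400 = $73,255.20. Interest = $38,700.00, so EBIT − I = $34,555.20.
DCL = contribution ÷ (EBIT − I) = $135,655.20 ÷ $34,555.20 = 3.9258.

3.93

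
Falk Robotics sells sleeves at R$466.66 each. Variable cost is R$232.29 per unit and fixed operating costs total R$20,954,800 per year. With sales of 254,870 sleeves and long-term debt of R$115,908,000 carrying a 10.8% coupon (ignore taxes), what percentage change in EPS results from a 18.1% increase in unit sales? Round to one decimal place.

At 254,870 units, contribution = 254,870 × R$234.37 = R$59,733,881.90.
Subtracting fixed costs: EBIT = R$59,733,881.90 − R$20,954,800 = R$38,779,081.90.
Interest = R$12,518,064.00, so EBIT − I = R$26,261,017.90.
DCL = total CM / (EBIT − I) = R$59,733,881.90 / R$26,261,017.90 = 2.2746.
EPS therefore changes by 2.2746 × (+18.1%) = +41.2%.

+41.2%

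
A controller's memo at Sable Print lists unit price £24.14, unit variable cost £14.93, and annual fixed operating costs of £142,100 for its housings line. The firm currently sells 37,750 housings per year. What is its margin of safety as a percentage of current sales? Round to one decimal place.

59.1%

Unit CM = price − variable cost = £24.14 − £14.93 = £9.21. Break-even units = £142,100 ÷ £9.21 = 15,428.88; break-even revenue = 15,428.88 × £24.14 = £372,453.20.
Actual sales revenue = 37,750 × £24.14 = £911,285.00.
Margin of safety = (£911,285.00 − £372,453.20) ÷ £911,285.00 = 59.1%.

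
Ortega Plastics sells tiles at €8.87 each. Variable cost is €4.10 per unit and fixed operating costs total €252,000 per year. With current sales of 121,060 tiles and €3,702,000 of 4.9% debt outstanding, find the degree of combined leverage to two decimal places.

Total contribution margin = 121,060 × €4.77 = €577,456.20.
Operating income = contribution − fixed costs = €577,456.20 − €252,000 = €325,456.20. Interest = €181,398.00.
DOL = €577,456.20 ÷ €325,456.20 = 1.7743; DFL = €325,456.20 ÷ €144,058.20 = 2.2592.
Combined leverage = 1.7743 × 2.2592 = 4.0085.

4.01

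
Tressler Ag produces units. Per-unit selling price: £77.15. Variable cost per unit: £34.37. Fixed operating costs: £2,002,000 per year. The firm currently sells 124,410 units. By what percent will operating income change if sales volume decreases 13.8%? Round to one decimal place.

-22.1%

Contribution at this volume is 124,410 × £42.78 = £5,322,259.80.
EBIT = £5,322,259.80 − £2,002,000 = £3,320,259.80.
DOL = contribution ÷ EBIT = £5,322,259.80 ÷ £3,320,259.80 = 1.6030.
Operating income changes by 1.6030 × -13.8% = -22.1%.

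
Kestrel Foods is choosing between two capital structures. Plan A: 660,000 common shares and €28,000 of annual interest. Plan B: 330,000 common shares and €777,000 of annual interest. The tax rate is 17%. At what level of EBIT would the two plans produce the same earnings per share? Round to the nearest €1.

At indifference, (EBIT − 28,000)(1 − t)/660,000 = (EBIT − 777,000)(1 − t)/330,000.
Cancelling (1 − t) and cross-multiplying: 330,000·(EBIT − 28,000) = 660,000·(EBIT − 777,000).
EBIT × (660,000 − 330,000) = 777,000 × 660,000 − 28,000 × 330,000 = 503,580,000,000, so EBIT = 503,580,000,000 ÷ 330,000 = 1,526,000.00.

€1,526,000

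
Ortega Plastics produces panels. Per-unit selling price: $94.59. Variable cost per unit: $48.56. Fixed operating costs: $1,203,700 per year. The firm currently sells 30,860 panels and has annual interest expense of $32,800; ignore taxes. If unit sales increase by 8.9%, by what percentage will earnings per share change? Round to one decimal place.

+68.7%

Contribution at this volume is 30,860 × $46.03 = $1,420,485.80.
Operating income = contribution − fixed costs = $1,420,485.80 − $1,203,700 = $216,785.80.
Interest = $32,800.00, so EBIT − I = $183,985.80.
Degree of combined leverage = contribution ÷ (EBIT − I) = $1,420,485.80 ÷ $183,985.80 = 7.7206.
EPS therefore changes by 7.7206 × (+8.9%) = +68.7%.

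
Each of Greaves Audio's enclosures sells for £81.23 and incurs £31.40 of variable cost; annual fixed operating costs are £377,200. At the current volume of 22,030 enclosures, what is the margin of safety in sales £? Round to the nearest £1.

£1,174,607

Each unit contributes £81.23 − £31.40 = £49.83. Break-even units = £377,200 ÷ £49.83 = 7,569.74; break-even revenue = 7,569.74 × £81.23 = £614,889.75.
Current sales = 22,030 × £81.23 = £1,789,496.90.
Margin of safety = £1,789,496.90 − £614,889.75 = £1,174,607.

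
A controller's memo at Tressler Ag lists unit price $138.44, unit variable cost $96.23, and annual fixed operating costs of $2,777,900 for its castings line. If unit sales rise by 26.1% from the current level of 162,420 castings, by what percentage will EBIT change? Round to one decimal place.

At 162,420 units, contribution = 162,420 × $42.21 = $6,855,748.20.
Subtracting fixed costs: EBIT = $6,855,748.20 − $2,777,900 = $4,077,848.20.
So DOL = total CM / EBIT = $6,855,748.20 / $4,077,848.20 = 1.6812.
Operating income changes by 1.6812 × +26.1% = +43.9%.

+43.9%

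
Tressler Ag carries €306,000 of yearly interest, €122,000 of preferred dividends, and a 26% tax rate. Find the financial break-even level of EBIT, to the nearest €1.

€470,865

Preferred dividends are paid after tax, so their pre-tax equivalent is €122,000 ÷ (1 − 0.26) = €164,864.86.
Financial break-even EBIT = interest + D_p ÷ (1 − t) = €306,000 + €164,864.86 = €470,864.86.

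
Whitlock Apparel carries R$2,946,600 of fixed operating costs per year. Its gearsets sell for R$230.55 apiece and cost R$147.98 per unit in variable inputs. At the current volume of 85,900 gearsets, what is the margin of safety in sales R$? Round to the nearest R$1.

R$11,576,818

Each unit contributes R$230.55 − R$147.98 = R$82.57. Break-even units = R$2,946,600 ÷ R$82.57 = 35,686.08; break-even revenue = 35,686.08 × R$230.55 = R$8,227,426.79.
Current sales = 85,900 × R$230.55 = R$19,804,245.00.
Margin of safety = R$19,804,245.00 − R$8,227,426.79 = R$11,576,818.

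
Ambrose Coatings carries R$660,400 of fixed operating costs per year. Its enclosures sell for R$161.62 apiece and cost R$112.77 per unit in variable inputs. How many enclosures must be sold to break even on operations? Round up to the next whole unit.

13,519 enclosures

Each unit contributes R$161.62 − R$112.77 = R$48.85.
Break-even volume = fixed costs ÷ CM per unit = R$660,400 ÷ R$48.85 = 13,518.94, so 13,519 enclosures.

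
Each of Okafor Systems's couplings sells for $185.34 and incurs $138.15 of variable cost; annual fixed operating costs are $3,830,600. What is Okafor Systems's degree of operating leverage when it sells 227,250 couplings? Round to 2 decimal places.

1.56

Contribution at this volume is 227,250 × $47.19 = $10,723,927.50.
Operating income = contribution − fixed costs = $10,723,927.50 − $3,830,600 = $6,893,327.50.
Degree of operating leverage = $10,723,927.50 / $6,893,327.50 = 1.5557.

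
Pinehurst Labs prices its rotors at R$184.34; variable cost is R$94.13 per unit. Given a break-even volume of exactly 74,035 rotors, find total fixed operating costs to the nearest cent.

Each unit contributes R$184.34 − R$94.13 = R$90.21.
Since BE = FC / CM, FC = 74,035 × R$90.21 = R$6,678,697.35.

R$6,678,697.35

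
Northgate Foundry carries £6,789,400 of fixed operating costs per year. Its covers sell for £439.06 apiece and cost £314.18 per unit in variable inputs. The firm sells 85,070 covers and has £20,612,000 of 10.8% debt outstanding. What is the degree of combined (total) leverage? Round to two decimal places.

6.61

At 85,070 units, contribution = 85,070 × £124.88 = £10,623,541.60.
Subtracting fixed costs: EBIT = £10,623,541.60 − £6,789,400 = £3,834,141.60. Interest = £2,226,096.00, so EBIT − I = £1,608,045.60.
Degree of total leverage = total CM / (EBIT − interest) = £10,623,541.60 / £1,608,045.60 = 6.6065.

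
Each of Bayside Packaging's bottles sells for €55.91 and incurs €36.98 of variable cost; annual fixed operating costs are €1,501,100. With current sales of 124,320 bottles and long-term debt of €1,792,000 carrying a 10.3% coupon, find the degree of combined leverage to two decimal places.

Contribution at this volume is 124,320 × €18.93 = €2,353,377.60.
Operating income = contribution − fixed costs = €2,353,377.60 − €1,501,100 = €852,277.60. Interest = €184,576.00.
DOL = €2,353,377.60 ÷ €852,277.60 = 2.7613; DFL = €852,277.60 ÷ €667,701.60 = 1.2764.
DCL = DOL × DFL = 2.7613 × 1.2764 = 3.5245.

3.52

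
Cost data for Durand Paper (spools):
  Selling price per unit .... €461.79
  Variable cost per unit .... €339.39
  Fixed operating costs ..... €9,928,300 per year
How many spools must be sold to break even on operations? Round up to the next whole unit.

81,114 spools

Contribution margin per unit = €461.79 − €339.39 = €122.40.
Break-even Q = €9,928,300 / €122.40 = 81,113.56 → 81,114 spools.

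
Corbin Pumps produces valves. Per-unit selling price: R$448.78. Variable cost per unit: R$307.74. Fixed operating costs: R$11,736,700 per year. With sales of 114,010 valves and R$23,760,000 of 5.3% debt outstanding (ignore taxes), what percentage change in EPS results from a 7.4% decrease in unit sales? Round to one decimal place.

-38.6%

Contribution at this volume is 114,010 × R$141.04 = R$16,079,970.40.
EBIT = R$16,079,970.40 − R$11,736,700 = R$4,343,270.40.
Interest = R$1,259,280.00, so EBIT − I = R$3,083,990.40.
DCL = total CM / (EBIT − I) = R$16,079,970.40 / R$3,083,990.40 = 5.2140.
EPS therefore changes by 5.2140 × (-7.4%) = -38.6%.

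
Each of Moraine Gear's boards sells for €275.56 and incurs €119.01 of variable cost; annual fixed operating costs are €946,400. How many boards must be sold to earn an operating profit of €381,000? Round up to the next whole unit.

Contribution margin per unit = €275.56 − €119.01 = €156.55.
Need Q such that Q × €156.55 − €946,400 = €381,000, i.e. Q = €1,327,400 / €156.55 = 8,479.08 → 8,480.

8,480 boards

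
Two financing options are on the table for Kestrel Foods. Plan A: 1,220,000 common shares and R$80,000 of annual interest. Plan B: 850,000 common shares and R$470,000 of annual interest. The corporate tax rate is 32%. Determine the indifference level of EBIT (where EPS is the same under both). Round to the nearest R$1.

Set EPS_A = EPS_B: (EBIT − R$80,000)(1 − 0.32) ÷ 1,220,000 = (EBIT − R$470,000)(1 − 0.32) ÷ 850,000.
The (1 − t) factor cancels: (EBIT − 80,000) × 850,000 = (EBIT − 470,000) × 1,220,000.
EBIT × (1,220,000 − 850,000) = 470,000 × 1,220,000 − 80,000 × 850,000 = 505,400,000,000, so EBIT = 505,400,000,000 ÷ 370,000 = 1,365,945.95.

R$1,365,946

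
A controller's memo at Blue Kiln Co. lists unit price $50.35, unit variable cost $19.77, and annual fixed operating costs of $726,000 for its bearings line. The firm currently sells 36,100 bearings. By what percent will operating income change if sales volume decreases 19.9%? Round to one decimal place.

-58.1%

Total contribution margin = 36,100 × $30.58 = $1,103,938.00.
EBIT = $1,103,938.00 − $726,000 = $377,938.00.
DOL = contribution ÷ EBIT = $1,103,938.00 ÷ $377,938.00 = 2.9209.
Operating income changes by 2.9209 × -19.9% = -58.1%.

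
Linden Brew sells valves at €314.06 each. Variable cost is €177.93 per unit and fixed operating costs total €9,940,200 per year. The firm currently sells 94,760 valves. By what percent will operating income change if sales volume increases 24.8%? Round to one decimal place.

Total contribution margin = 94,760 × €136.13 = €12,899,678.80.
EBIT = €12,899,678.80 − €9,940,200 = €2,959,478.80.
Degree of operating leverage = €12,899,678.80 / €2,959,478.80 = 4.3588.
Operating income changes by 4.3588 × +24.8% = +108.1%.

+108.1%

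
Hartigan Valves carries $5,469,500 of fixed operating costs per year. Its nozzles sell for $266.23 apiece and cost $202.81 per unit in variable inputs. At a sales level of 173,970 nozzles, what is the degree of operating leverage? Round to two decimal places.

Total contribution margin = 173,970 × $63.42 = $11,033,177.40.
Subtracting fixed costs: EBIT = $11,033,177.40 − $5,469,500 = $5,563,677.40.
Degree of operating leverage = $11,033,177.40 / $5,563,677.40 = 1.9831.

1.98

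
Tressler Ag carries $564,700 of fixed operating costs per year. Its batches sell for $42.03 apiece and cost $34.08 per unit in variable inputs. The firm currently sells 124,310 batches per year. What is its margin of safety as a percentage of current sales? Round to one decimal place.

Each unit contributes $42.03 − $34.08 = $7.95. Break-even units = $564,700 ÷ $7.95 = 71,031.45; break-even revenue = 71,031.45 × $42.03 = $2,985,451.70.
Actual sales revenue = 124,310 × $42.03 = $5,224,749.30.
Margin of safety = ($5,224,749.30 − $2,985,451.70) ÷ $5,224,749.30 = 42.9%.

42.9%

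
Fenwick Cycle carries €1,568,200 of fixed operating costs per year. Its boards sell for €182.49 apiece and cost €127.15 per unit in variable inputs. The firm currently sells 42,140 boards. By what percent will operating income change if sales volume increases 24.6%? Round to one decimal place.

+75.1%

Total contribution margin = 42,140 × €55.34 = €2,332,027.60.
Subtracting fixed costs: EBIT = €2,332,027.60 − €1,568,200 = €763,827.60.
Degree of operating leverage = €2,332,027.60 / €763,827.60 = 3.0531.
Operating income changes by 3.0531 × +24.6% = +75.1%.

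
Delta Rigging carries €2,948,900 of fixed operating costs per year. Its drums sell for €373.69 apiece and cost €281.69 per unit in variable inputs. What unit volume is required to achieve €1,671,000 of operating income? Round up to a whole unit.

50,217 drums

Unit CM = price − variable cost = €373.69 − €281.69 = €92.00.
Units = (FC + target) / CM = (€2,948,900 + €1,671,000) / €92.00 = 50,216.30, so 50,217 drums.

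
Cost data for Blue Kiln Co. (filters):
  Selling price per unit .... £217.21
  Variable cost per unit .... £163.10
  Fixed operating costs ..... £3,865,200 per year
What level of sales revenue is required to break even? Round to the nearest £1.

CM per unit = £217.21 − £163.10 = £54.11; CM ratio = £54.11 / £217.21 = 0.2491.
Break-even sales = FC ÷ CM ratio = £3,865,200 × £217.21 / £54.11 = £15,515,803.

£15,515,803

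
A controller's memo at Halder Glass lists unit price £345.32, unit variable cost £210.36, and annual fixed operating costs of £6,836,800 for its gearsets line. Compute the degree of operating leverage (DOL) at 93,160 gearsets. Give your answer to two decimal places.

2.19

Contribution at this volume is 93,160 × £134.96 = £12,572,873.60.
Subtracting fixed costs: EBIT = £12,572,873.60 − £6,836,800 = £5,736,073.60.
DOL = contribution ÷ EBIT = £12,572,873.60 ÷ £5,736,073.60 = 2.1919.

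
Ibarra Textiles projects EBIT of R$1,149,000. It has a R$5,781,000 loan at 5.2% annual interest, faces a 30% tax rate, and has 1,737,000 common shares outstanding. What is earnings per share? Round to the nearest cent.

Interest = R$300,612.00, so EBT = R$1,149,000 − R$300,612.00 = R$848,388.00.
Net income = R$848,388.00 × (1 − 0.30) = R$593,871.60.
Per share: R$593,871.60 / 1,737,000 shares = R$0.34.

R$0.34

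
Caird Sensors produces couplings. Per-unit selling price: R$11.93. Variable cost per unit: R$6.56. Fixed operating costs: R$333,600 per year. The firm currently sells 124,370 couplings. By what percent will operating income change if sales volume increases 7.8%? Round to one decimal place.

+15.6%

Total contribution margin = 124,370 × R$5.37 = R$667,866.90.
Operating income = contribution − fixed costs = R$667,866.90 − R$333,600 = R$334,266.90.
DOL = contribution ÷ EBIT = R$667,866.90 ÷ R$334,266.90 = 1.9980.
So EBIT moves 1.9980 × (+7.8%) = +15.6%.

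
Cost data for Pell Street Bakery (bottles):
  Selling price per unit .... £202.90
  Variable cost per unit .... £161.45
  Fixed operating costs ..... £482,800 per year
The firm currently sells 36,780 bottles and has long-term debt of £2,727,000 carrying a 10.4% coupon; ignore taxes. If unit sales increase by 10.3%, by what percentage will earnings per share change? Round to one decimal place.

Contribution at this volume is 36,780 × £41.45 = £1,524,531.00.
EBIT = £1,524,531.00 − £482,800 = £1,041,731.00.
Interest = £283,608.00, so EBIT − I = £758,123.00.
DCL = total CM / (EBIT − I) = £1,524,531.00 / £758,123.00 = 2.0109.
%ΔEPS = DCL × %ΔSales = 2.0109 × +10.3% = +20.7%.

+20.7%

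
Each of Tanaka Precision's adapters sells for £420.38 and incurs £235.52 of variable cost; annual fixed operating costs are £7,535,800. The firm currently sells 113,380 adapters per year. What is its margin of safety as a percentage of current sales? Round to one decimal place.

Unit CM = price − variable cost = £420.38 − £235.52 = £184.86. Break-even units = £7,535,800 ÷ £184.86 = 40,764.90; break-even revenue = 40,764.90 × £420.38 = £17,136,749.99.
Actual sales revenue = 113,380 × £420.38 = £47,662,684.40.
Margin of safety = (£47,662,684.40 − £17,136,749.99) ÷ £47,662,684.40 = 64.0%.

64.0%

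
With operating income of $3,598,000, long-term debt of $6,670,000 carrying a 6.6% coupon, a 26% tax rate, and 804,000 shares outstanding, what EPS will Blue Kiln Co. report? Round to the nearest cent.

Interest = $440,220.00, so EBT = $3,598,000 − $440,220.00 = $3,157,780.00.
After tax at 26%: net income = $3,157,780.00 × 0.74 = $2,336,757.20.
Per share: $2,336,757.20 / 804,000 shares = $2.91.

$2.91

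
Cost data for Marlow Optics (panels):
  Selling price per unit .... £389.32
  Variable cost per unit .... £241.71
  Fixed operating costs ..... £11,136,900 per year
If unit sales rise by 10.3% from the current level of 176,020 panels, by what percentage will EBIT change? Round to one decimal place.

At 176,020 units, contribution = 176,020 × £147.61 = £25,982,312.20.
Operating income = contribution − fixed costs = £25,982,312.20 − £11,136,900 = £14,845,412.20.
DOL = contribution ÷ EBIT = £25,982,312.20 ÷ £14,845,412.20 = 1.7502.
Operating income changes by 1.7502 × +10.3% = +18.0%.

+18.0%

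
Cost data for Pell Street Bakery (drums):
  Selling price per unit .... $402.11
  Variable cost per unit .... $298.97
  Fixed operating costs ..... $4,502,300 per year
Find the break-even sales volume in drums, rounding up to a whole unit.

Contribution margin per unit = $402.11 − $298.97 = $103.14.
Break-even volume = fixed costs ÷ CM per unit = $4,502,300 ÷ $103.14 = 43,652.32, so 43,653 drums.

43,653 drums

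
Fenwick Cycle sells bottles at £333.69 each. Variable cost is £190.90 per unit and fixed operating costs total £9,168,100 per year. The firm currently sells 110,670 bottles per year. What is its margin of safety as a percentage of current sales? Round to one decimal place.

Contribution margin per unit = £333.69 − £190.90 = £142.79. Break-even units = £9,168,100 ÷ £142.79 = 64,206.88; break-even revenue = 64,206.88 × £333.69 = £21,425,192.86.
Current sales = 110,670 × £333.69 = £36,929,472.30.
Margin of safety = (£36,929,472.30 − £21,425,192.86) ÷ £36,929,472.30 = 42.0%.

42.0%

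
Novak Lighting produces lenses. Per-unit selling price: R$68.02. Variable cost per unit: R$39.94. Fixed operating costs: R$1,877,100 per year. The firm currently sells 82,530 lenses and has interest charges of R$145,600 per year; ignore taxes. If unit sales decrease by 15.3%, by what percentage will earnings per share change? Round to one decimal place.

At 82,530 units, contribution = 82,530 × R$28.08 = R$2,317,442.40.
Subtracting fixed costs: EBIT = R$2,317,442.40 − R$1,877,100 = R$440,342.40.
Interest = R$145,600.00, so EBIT − I = R$294,742.40.
DCL = total CM / (EBIT − I) = R$2,317,442.40 / R$294,742.40 = 7.8626.
%ΔEPS = DCL × %ΔSales = 7.8626 × -15.3% = -120.3%.

-120.3%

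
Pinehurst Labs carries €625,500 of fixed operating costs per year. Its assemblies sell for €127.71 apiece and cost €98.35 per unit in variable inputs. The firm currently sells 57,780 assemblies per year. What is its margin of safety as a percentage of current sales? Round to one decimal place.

Unit CM = price − variable cost = €127.71 − €98.35 = €29.36. Break-even units = €625,500 ÷ €29.36 = 21,304.50; break-even revenue = 21,304.50 × €127.71 = €2,720,797.17.
Current sales = 57,780 × €127.71 = €7,379,083.80.
Margin of safety = (€7,379,083.80 − €2,720,797.17) ÷ €7,379,083.80 = 63.1%.

63.1%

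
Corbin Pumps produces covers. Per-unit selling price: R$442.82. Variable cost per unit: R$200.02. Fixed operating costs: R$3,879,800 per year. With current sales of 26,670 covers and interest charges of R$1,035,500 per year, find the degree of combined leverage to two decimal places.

4.15

Total contribution margin = 26,670 × R$242.80 = R$6,475,476.00.
EBIT = R$6,475,476.00 − R$3,879,800 = R$2,595,676.00. Interest = R$1,035,500.00, so EBIT − I = R$1,560,176.00.
DCL = contribution ÷ (EBIT − I) = R$6,475,476.00 ÷ R$1,560,176.00 = 4.1505.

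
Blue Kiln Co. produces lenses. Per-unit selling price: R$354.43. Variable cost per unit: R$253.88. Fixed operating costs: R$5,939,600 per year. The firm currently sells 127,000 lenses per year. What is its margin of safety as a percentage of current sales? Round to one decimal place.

53.5%

Unit CM = price − variable cost = R$354.43 − R$253.88 = R$100.55. Break-even units = R$5,939,600 ÷ R$100.55 = 59,071.11; break-even revenue = 59,071.11 × R$354.43 = R$20,936,573.13.
Actual sales revenue = 127,000 × R$354.43 = R$45,012,610.00.
Margin of safety = (R$45,012,610.00 − R$20,936,573.13) ÷ R$45,012,610.00 = 53.5%.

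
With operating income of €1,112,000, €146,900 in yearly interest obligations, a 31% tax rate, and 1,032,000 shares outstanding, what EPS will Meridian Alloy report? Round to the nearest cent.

Pre-tax income = €1,112,000 − €146,900.00 = €965,100.00.
After tax at 31%: net income = €965,100.00 × 0.69 = €665,919.00.
Per share: €665,919.00 / 1,032,000 shares = €0.65.

€0.65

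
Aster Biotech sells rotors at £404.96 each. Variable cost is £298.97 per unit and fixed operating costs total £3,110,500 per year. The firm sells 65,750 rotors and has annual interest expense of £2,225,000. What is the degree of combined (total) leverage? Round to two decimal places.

Contribution at this volume is 65,750 × £105.99 = £6,968,842.50.
Subtracting fixed costs: EBIT = £6,968,842.50 − £3,110,500 = £3,858,342.50. Interest = £2,225,000.00, so EBIT − I = £1,633,342.50.
Degree of total leverage = total CM / (EBIT − interest) = £6,968,842.50 / £1,633,342.50 = 4.2666.

4.27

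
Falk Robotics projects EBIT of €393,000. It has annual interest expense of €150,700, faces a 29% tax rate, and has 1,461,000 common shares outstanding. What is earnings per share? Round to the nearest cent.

€0.12

Pre-tax income = €393,000 − €150,700.00 = €242,300.00.
Net income = €242,300.00 × (1 − 0.29) = €172,033.00.
EPS = €172,033.00 ÷ 1,461,000 = €0.12.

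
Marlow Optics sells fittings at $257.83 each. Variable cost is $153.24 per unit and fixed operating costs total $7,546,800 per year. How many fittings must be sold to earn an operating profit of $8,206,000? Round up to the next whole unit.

Each unit contributes $257.83 − $153.24 = $104.59.
Need Q such that Q × $104.59 − $7,546,800 = $8,206,000, i.e. Q = $15,752,800 / $104.59 = 150,614.78 → 150,615.

150,615 fittings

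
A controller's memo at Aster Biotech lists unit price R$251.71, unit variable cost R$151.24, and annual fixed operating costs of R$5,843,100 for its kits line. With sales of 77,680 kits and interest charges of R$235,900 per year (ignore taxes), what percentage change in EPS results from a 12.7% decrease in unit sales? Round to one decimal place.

At 77,680 units, contribution = 77,680 × R$100.47 = R$7,804,509.60.
EBIT = R$7,804,509.60 − R$5,843,100 = R$1,961,409.60.
After interest of R$235,900.00, pre-tax earnings = R$1,725,509.60.
Degree of combined leverage = contribution ÷ (EBIT − I) = R$7,804,509.60 ÷ R$1,725,509.60 = 4.5230.
%ΔEPS = DCL × %ΔSales = 4.5230 × -12.7% = -57.4%.

-57.4%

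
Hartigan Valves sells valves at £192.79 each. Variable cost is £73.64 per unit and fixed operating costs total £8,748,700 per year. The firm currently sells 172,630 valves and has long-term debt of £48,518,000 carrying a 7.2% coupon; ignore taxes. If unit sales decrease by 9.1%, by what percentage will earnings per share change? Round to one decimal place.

Contribution at this volume is 172,630 × £119.15 = £20,568,864.50.
EBIT = £20,568,864.50 − £8,748,700 = £11,820,164.50.
Interest = £3,493,296.00, so EBIT − I = £8,326,868.50.
DCL = total CM / (EBIT − I) = £20,568,864.50 / £8,326,868.50 = 2.4702.
%ΔEPS = DCL × %ΔSales = 2.4702 × -9.1% = -22.5%.

-22.5%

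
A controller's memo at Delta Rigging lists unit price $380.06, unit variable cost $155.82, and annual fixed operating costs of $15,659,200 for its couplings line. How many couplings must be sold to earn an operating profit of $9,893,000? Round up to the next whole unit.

113,951 couplings

Contribution margin per unit = $380.06 − $155.82 = $224.24.
Units = (FC + target) / CM = ($15,659,200 + $9,893,000) / $224.24 = 113,950.23, so 113,951 couplings.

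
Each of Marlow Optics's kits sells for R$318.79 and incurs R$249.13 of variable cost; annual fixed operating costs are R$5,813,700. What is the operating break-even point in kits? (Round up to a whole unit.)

83,459 kits

Each unit contributes R$318.79 − R$249.13 = R$69.66.
Break-even Q = R$5,813,700 / R$69.66 = 83,458.23 → 83,459 kits.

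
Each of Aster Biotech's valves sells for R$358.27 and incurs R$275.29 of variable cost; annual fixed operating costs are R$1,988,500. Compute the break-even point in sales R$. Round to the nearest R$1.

CM per unit = R$358.27 − R$275.29 = R$82.98; CM ratio = R$82.98 / R$358.27 = 0.2316.
Break-even revenue = fixed costs × price ÷ CM = R$1,988,500 × R$358.27 ÷ R$82.98 = R$8,585,441.

R$8,585,441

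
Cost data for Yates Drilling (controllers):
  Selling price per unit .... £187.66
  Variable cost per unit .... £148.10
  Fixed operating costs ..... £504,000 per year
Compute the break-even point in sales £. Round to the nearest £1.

Contribution margin per unit = £187.66 − £148.10 = £39.56, a CM ratio of £39.56 ÷ £187.66 = 0.2108.
Break-even revenue = fixed costs × price ÷ CM = £504,000 × £187.66 ÷ £39.56 = £2,390,815.

£2,390,815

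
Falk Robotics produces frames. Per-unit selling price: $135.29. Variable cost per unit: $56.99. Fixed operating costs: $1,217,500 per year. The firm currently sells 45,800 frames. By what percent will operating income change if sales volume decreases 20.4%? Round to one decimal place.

-30.9%

At 45,800 units, contribution = 45,800 × $78.30 = $3,586,140.00.
Subtracting fixed costs: EBIT = $3,586,140.00 − $1,217,500 = $2,368,640.00.
DOL = contribution ÷ EBIT = $3,586,140.00 ÷ $2,368,640.00 = 1.5140.
%ΔEBIT = DOL × %ΔSales = 1.5140 × -20.4% = -30.9%.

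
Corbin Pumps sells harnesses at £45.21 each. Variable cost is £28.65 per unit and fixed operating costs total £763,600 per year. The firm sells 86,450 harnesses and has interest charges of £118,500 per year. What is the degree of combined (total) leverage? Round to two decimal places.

2.61

At 86,450 units, contribution = 86,450 × £16.56 = £1,431,612.00.
EBIT = £1,431,612.00 − £763,600 = £668,012.00. Interest = £118,500.00, so EBIT − I = £549,512.00.
DCL = contribution ÷ (EBIT − I) = £1,431,612.00 ÷ £549,512.00 = 2.6052.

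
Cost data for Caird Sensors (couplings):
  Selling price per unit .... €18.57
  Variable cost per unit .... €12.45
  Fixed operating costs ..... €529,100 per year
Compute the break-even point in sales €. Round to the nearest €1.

€1,605,455

Contribution margin per unit = €18.57 − €12.45 = €6.12, a CM ratio of €6.12 ÷ €18.57 = 0.3296.
Break-even sales = FC ÷ CM ratio = €529,100 × €18.57 / €6.12 = €1,605,455.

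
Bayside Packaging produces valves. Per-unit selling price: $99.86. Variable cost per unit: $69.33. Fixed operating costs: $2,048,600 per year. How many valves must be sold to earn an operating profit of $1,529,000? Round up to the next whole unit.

Unit CM = price − variable cost = $99.86 − $69.33 = $30.53.
Units = (FC + target) / CM = ($2,048,600 + $1,529,000) / $30.53 = 117,183.10, so 117,184 valves.

117,184 valves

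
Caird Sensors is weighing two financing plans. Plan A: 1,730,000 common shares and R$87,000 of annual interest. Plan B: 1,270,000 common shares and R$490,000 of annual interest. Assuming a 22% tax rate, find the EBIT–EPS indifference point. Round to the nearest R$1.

R$1,602,630

At indifference, (EBIT − 87,000)(1 − t)/1,730,000 = (EBIT − 490,000)(1 − t)/1,270,000.
Cancelling (1 − t) and cross-multiplying: 1,270,000·(EBIT − 87,000) = 1,730,000·(EBIT − 490,000).
Solving, EBIT = (490,000·1,730,000 − 87,000·1,270,000) / (1,730,000 − 1,270,000) = 737,210,000,000 / 460,000 = 1,602,630.43.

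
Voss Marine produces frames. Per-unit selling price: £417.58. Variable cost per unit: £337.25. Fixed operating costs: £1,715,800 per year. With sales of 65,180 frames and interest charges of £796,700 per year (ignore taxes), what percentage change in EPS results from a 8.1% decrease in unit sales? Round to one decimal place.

At 65,180 units, contribution = 65,180 × £80.33 = £5,235,909.40.
EBIT = £5,235,909.40 − £1,715,800 = £3,520,109.40.
Interest = £796,700.00, so EBIT − I = £2,723,409.40.
Degree of combined leverage = contribution ÷ (EBIT − I) = £5,235,909.40 ÷ £2,723,409.40 = 1.9226.
%ΔEPS = DCL × %ΔSales = 1.9226 × -8.1% = -15.6%.

-15.6%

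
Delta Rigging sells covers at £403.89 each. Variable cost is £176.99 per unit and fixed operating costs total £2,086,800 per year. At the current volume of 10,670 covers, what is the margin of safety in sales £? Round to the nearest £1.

£594,929

Each unit contributes £403.89 − £176.99 = £226.90. Break-even units = £2,086,800 ÷ £226.90 = 9,197.00; break-even revenue = 9,197.00 × £403.89 = £3,714,577.58.
Current sales = 10,670 × £403.89 = £4,309,506.30.
Margin of safety = £4,309,506.30 − £3,714,577.58 = £594,929.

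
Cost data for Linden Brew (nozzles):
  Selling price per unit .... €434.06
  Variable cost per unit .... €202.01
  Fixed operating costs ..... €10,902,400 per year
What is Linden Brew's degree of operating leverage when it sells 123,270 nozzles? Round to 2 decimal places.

Contribution at this volume is 123,270 × €232.05 = €28,604,803.50.
Subtracting fixed costs: EBIT = €28,604,803.50 − €10,902,400 = €17,702,403.50.
DOL = contribution ÷ EBIT = €28,604,803.50 ÷ €17,702,403.50 = 1.6159.

1.62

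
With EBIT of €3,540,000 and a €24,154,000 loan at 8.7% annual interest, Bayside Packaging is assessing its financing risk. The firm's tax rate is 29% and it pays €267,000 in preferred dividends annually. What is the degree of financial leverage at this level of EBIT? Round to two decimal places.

Annual interest charges come to €2,101,398.00.
Pre-tax preferred-dividend burden = €267,000 ÷ (1 − 0.29) = €376,056.34.
DFL = EBIT ÷ [EBIT − I − D_p/(1−t)] = €3,540,000 ÷ [€3,540,000 − €2,101,398.00 − €376,056.34] = €3,540,000 ÷ €1,062,545.66 = 3.3316.

3.33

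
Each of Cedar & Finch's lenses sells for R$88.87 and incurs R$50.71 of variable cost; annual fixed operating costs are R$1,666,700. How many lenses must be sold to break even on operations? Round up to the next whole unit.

43,677 lenses

Contribution margin per unit = R$88.87 − R$50.71 = R$38.16.
Break-even volume = fixed costs ÷ CM per unit = R$1,666,700 ÷ R$38.16 = 43,676.62, so 43,677 lenses.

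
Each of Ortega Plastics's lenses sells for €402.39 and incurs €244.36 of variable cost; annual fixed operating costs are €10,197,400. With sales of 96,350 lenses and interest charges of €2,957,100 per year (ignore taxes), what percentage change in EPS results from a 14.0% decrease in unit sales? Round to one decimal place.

Contribution at this volume is 96,350 × €158.03 = €15,226,190.50.
Subtracting fixed costs: EBIT = €15,226,190.50 − €10,197,400 = €5,028,790.50.
After interest of €2,957,100.00, pre-tax earnings = €2,071,690.50.
DCL = total CM / (EBIT − I) = €15,226,190.50 / €2,071,690.50 = 7.3496.
EPS therefore changes by 7.3496 × (-14.0%) = -102.9%.

-102.9%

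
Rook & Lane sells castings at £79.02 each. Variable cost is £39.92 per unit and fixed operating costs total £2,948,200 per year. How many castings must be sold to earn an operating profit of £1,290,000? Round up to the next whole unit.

108,394 castings

Unit CM = price − variable cost = £79.02 − £39.92 = £39.10.
Need Q such that Q × £39.10 − £2,948,200 = £1,290,000, i.e. Q = £4,238,200 / £39.10 = 108,393.86 → 108,394.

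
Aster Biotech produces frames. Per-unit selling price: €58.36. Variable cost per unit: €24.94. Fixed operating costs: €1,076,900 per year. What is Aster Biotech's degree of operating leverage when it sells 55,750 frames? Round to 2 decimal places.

2.37

Contribution at this volume is 55,750 × €33.42 = €1,863,165.00.
Subtracting fixed costs: EBIT = €1,863,165.00 − €1,076,900 = €786,265.00.
So DOL = total CM / EBIT = €1,863,165.00 / €786,265.00 = 2.3696.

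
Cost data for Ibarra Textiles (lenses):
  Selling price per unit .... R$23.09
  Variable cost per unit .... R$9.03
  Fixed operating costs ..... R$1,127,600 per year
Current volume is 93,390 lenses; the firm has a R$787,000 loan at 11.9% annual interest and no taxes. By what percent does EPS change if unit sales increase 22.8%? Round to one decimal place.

At 93,390 units, contribution = 93,390 × R$14.06 = R$1,313,063.40.
EBIT = R$1,313,063.40 − R$1,127,600 = R$185,463.40.
Interest = R$93,653.00, so EBIT − I = R$91,810.40.
Degree of combined leverage = contribution ÷ (EBIT − I) = R$1,313,063.40 ÷ R$91,810.40 = 14.3019.
%ΔEPS = DCL × %ΔSales = 14.3019 × +22.8% = +326.1%.

+326.1%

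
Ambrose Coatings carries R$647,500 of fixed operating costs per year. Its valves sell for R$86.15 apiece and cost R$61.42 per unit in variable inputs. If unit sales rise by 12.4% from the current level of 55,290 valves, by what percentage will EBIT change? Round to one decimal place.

+23.6%

At 55,290 units, contribution = 55,290 × R$24.73 = R$1,367,321.70.
Operating income = contribution − fixed costs = R$1,367,321.70 − R$647,500 = R$719,821.70.
DOL = contribution ÷ EBIT = R$1,367,321.70 ÷ R$719,821.70 = 1.8995.
%ΔEBIT = DOL × %ΔSales = 1.8995 × +12.4% = +23.6%.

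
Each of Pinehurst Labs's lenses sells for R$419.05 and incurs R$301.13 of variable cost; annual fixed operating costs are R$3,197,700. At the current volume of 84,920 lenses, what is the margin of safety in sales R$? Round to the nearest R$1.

R$24,222,122

Each unit contributes R$419.05 − R$301.13 = R$117.92. Break-even units = R$3,197,700 ÷ R$117.92 = 27,117.54; break-even revenue = 27,117.54 × R$419.05 = R$11,363,604.01.
Current sales = 84,920 × R$419.05 = R$35,585,726.00.
Margin of safety = R$35,585,726.00 − R$11,363,604.01 = R$24,222,122.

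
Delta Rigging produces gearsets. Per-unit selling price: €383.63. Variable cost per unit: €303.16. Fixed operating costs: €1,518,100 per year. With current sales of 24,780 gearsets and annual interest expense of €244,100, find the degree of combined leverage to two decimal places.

8.60

Contribution at this volume is 24,780 × €80.47 = €1,994,046.60.
EBIT = €1,994,046.60 − €1,518,100 = €475,946.60. Interest = €244,100.00.
DOL = €1,994,046.60 ÷ €475,946.60 = 4.1896; DFL = €475,946.60 ÷ €231,846.60 = 2.0529.
DCL = DOL × DFL = 4.1896 × 2.0529 = 8.6008.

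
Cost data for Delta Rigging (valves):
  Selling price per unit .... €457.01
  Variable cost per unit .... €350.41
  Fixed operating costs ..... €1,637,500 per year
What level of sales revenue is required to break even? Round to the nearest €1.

€7,020,205

CM per unit = €457.01 − €350.41 = €106.60; CM ratio = €106.60 / €457.01 = 0.2333.
Break-even revenue = fixed costs × price ÷ CM = €1,637,500 × €457.01 ÷ €106.60 = €7,020,205.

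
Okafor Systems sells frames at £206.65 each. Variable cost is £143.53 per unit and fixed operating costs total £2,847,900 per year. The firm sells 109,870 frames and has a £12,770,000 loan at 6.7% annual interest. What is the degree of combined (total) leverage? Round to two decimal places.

2.15

Contribution at this volume is 109,870 × £63.12 = £6,934,994.40.
EBIT = £6,934,994.40 − £2,847,900 = £4,087,094.40. Interest = £855,590.00, so EBIT − I = £3,231,504.40.
Degree of total leverage = total CM / (EBIT − interest) = £6,934,994.40 / £3,231,504.40 = 2.1461.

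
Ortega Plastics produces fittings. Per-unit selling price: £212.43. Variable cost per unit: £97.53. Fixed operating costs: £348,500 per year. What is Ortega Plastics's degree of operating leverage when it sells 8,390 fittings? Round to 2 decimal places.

1.57

Total contribution margin = 8,390 × £114.90 = £964,011.00.
Subtracting fixed costs: EBIT = £964,011.00 − £348,500 = £615,511.00.
Degree of operating leverage = £964,011.00 / £615,511.00 = 1.5662.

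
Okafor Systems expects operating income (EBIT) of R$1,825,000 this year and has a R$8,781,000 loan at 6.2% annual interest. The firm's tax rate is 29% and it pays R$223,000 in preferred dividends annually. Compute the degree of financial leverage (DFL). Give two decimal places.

1.89

Annual interest charges come to R$544,422.00.
Preferred dividends grossed up pre-tax: R$223,000 / (1 − 0.29) = R$314,084.51.
DFL = EBIT ÷ [EBIT − I − D_p/(1−t)] = R$1,825,000 ÷ [R$1,825,000 − R$544,422.00 − R$314,084.51] = R$1,825,000 ÷ R$966,493.49 = 1.8883.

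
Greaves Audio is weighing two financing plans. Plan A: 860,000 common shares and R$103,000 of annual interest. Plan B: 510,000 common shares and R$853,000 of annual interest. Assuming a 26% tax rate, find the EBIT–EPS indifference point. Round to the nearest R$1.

R$1,945,857

At indifference, (EBIT − 103,000)(1 − t)/860,000 = (EBIT − 853,000)(1 − t)/510,000.
The (1 − t) factor cancels: (EBIT − 103,000) × 510,000 = (EBIT − 853,000) × 860,000.
EBIT × (860,000 − 510,000) = 853,000 × 860,000 − 103,000 × 510,000 = 681,050,000,000, so EBIT = 681,050,000,000 ÷ 350,000 = 1,945,857.14.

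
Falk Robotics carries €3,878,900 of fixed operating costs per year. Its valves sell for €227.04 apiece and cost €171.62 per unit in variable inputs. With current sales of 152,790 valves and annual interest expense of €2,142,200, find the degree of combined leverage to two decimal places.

Total contribution margin = 152,790 × €55.42 = €8,467,621.80.
Subtracting fixed costs: EBIT = €8,467,621.80 − €3,878,900 = €4,588,721.80. Interest = €2,142,200.00.
DOL = €8,467,621.80 ÷ €4,588,721.80 = 1.8453; DFL = €4,588,721.80 ÷ €2,446,521.80 = 1.8756.
DCL = DOL × DFL = 1.8453 × 1.8756 = 3.4610.

3.46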